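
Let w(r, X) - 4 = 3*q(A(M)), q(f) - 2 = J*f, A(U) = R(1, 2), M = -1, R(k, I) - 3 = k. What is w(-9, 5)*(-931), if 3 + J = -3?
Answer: 57722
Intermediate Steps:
R(k, I) = 3 + k
J = -6 (J = -3 - 3 = -6)
A(U) = 4 (A(U) = 3 + 1 = 4)
q(f) = 2 - 6*f
w(r, X) = -62 (w(r, X) = 4 + 3*(2 - 6*4) = 4 + 3*(2 - 24) = 4 + 3*(-22) = 4 - 66 = -62)
w(-9, 5)*(-931) = -62*(-931) = 57722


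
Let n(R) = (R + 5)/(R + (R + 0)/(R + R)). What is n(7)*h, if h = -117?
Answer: -936/5 ≈ -187.20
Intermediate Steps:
n(R) = (5 + R)/(½ + R) (n(R) = (5 + R)/(R + R/((2*R))) = (5 + R)/(R + R*(1/(2*R))) = (5 + R)/(R + ½) = (5 + R)/(½ + R))
n(7)*h = (2*(5 + 7)/(1 + 2*7))*(-117) = (2*12/(1 + 14))*(-117) = (2*12/15)*(-117) = (2*(1/15)*12)*(-117) = (8/5)*(-117) = -936/5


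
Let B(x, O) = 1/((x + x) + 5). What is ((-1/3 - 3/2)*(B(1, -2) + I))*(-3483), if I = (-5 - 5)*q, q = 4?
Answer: -3563109/14 ≈ -2.5451e+5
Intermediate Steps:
I = -40 (I = (-5 - 5)*4 = -10*4 = -40)
B(x, O) = 1/(5 + 2*x) (B(x, O) = 1/(2*x + 5) = 1/(5 + 2*x))
((-1/3 - 3/2)*(B(1, -2) + I))*(-3483) = ((-1/3 - 3/2)*(1/(5 + 2*1) - 40))*(-3483) = ((-1*1/3 - 3*1/2)*(1/(5 + 2) - 40))*(-3483) = ((-1/3 - 3/2)*(1/7 - 40))*(-3483) = -11*(1/7 - 40)/6*(-3483) = -11/6*(-279/7)*(-3483) = (1023/14)*(-3483) = -3563109/14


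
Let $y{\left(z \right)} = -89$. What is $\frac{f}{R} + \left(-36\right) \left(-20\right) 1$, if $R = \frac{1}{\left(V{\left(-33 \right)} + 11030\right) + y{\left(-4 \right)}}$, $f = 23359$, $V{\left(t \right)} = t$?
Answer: $254800692$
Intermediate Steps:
$R = \frac{1}{10908}$ ($R = \frac{1}{\left(-33 + 11030\right) - 89} = \frac{1}{10997 - 89} = \frac{1}{10908} \approx 9.1676 \cdot 10^{-5}$)
$\frac{f}{R} + \left(-36\right) \left(-20\right) 1 = 23359 \frac{1}{\frac{1}{10908}} + \left(-36\right) \left(-20\right) 1 = 23359 \cdot 10908 + 720 \cdot 1 = 254799972 + 720 = 254800692$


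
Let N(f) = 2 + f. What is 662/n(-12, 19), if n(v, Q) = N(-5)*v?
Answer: 331/18 ≈ 18.389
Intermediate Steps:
n(v, Q) = -3*v (n(v, Q) = (2 - 5)*v = -3*v)
662/n(-12, 19) = 662/((-3*(-12))) = 662/36 = 662*(1/36) = 331/18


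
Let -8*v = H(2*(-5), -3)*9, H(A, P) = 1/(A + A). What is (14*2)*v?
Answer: 63/40 ≈ 1.5750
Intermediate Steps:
H(A, P) = 1/(2*A)
v = 9/160 (v = -1/(2*((2*(-5))))*9/8 = -(½)/(-10)*9/8 = -(½)*(-⅒)*9/8 = -(-1)*9/160 = -⅛*(-9/20) = 9/160 ≈ 0.056250)
(14*2)*v = (14*2)*(9/160) = 28*(9/160) = 63/40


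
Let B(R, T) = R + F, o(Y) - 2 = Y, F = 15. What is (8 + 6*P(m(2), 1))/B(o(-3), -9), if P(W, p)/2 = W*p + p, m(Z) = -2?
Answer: -2/7 ≈ -0.28571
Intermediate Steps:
o(Y) = 2 + Y
B(R, T) = 15 + R (B(R, T) = R + 15 = 15 + R)
P(W, p) = 2*p + 2*W*p (P(W, p) = 2*(W*p + p) = 2*(p + W*p) = 2*p + 2*W*p)
(8 + 6*P(m(2), 1))/B(o(-3), -9) = (8 + 6*(2*1*(1 - 2)))/(15 + (2 - 3)) = (8 + 6*(2*1*(-1)))/(15 - 1) = (8 + 6*(-2))/14 = (8 - 12)*(1/14) = -4*1/14 = -2/7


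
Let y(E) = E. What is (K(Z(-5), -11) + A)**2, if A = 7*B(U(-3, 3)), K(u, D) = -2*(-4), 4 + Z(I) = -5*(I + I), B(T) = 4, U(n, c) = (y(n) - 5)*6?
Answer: 1296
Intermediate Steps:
U(n, c) = -30 + 6*n (U(n, c) = (n - 5)*6 = (-5 + n)*6 = -30 + 6*n)
Z(I) = -4 - 10*I (Z(I) = -4 - 5*(I + I) = -4 - 10*I)
K(u, D) = 8
A = 28 (A = 7*4 = 28)
(K(Z(-5), -11) + A)**2 = (8 + 28)**2 = 36**2 = 1296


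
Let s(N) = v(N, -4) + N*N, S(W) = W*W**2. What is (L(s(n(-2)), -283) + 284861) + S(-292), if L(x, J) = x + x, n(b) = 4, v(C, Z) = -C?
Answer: -24612203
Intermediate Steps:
S(W) = W**3
s(N) = N**2 - N (s(N) = -N + N*N = -N + N**2 = N**2 - N)
L(x, J) = 2*x
(L(s(n(-2)), -283) + 284861) + S(-292) = (2*(4*(-1 + 4)) + 284861) + (-292)**3 = (2*(4*3) + 284861) - 24897088 = (2*12 + 284861) - 24897088 = (24 + 284861) - 24897088 = 284885 - 24897088 = -24612203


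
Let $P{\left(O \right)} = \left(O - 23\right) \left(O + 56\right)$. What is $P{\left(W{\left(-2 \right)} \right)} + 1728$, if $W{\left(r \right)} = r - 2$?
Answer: $324$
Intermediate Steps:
$W{\left(r \right)} = -2 + r$
$P{\left(O \right)} = \left(-23 + O\right) \left(56 + O\right)$
$P{\left(W{\left(-2 \right)} \right)} + 1728 = \left(-1288 + \left(-2 - 2\right)^{2} + 33 \left(-2 - 2\right)\right) + 1728 = \left(-1288 + \left(-4\right)^{2} + 33 \left(-4\right)\right) + 1728 = \left(-1288 + 16 - 132\right) + 1728 = -1404 + 1728 = 324$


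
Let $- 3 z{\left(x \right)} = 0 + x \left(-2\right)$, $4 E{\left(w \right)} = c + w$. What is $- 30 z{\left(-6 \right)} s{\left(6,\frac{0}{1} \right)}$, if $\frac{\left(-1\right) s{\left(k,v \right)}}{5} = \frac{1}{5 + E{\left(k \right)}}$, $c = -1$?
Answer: $-96$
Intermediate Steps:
$E{\left(w \right)} = - \frac{1}{4} + \frac{w}{4}$ ($E{\left(w \right)} = \frac{-1 + w}{4} = - \frac{1}{4} + \frac{w}{4}$)
$s{\left(k,v \right)} = - \frac{5}{\frac{19}{4} + \frac{k}{4}}$ ($s{\left(k,v \right)} = - \frac{5}{5 + \left(- \frac{1}{4} + \frac{k}{4}\right)} = - \frac{5}{\frac{19}{4} + \frac{k}{4}}$)
$z{\left(x \right)} = \frac{2 x}{3}$ ($z{\left(x \right)} = - \frac{0 + x \left(-2\right)}{3} = - \frac{0 - 2 x}{3} = - \frac{\left(-2\right) x}{3} = \frac{2 x}{3}$)
$- 30 z{\left(-6 \right)} s{\left(6,\frac{0}{1} \right)} = - 30 \cdot \frac{2}{3} \left(-6\right) \left(- \frac{20}{19 + 6}\right) = \left(-30\right) \left(-4\right) \left(- \frac{20}{25}\right) = 120 \left(\left(-20\right) \frac{1}{25}\right) = 120 \left(- \frac{4}{5}\right) = -96$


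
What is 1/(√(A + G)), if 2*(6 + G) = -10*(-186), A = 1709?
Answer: √2633/2633 ≈ 0.019488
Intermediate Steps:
G = 924 (G = -6 + (-10*(-186))/2 = -6 + (½)*1860 = -6 + 930 = 924)
1/(√(A + G)) = 1/(√(1709 + 924)) = 1/(√2633) = √2633/2633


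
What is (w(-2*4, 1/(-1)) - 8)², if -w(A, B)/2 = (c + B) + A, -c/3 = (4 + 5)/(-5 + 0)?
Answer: 16/25 ≈ 0.64000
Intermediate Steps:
c = 27/5 (c = -3*(4 + 5)/(-5 + 0) = -27/(-5) = -27*(-1)/5 = -3*(-9/5) = 27/5 ≈ 5.4000)
w(A, B) = -54/5 - 2*A - 2*B (w(A, B) = -2*((27/5 + B) + A) = -2*(27/5 + A + B) = -54/5 - 2*A - 2*B)
(w(-2*4, 1/(-1)) - 8)² = ((-54/5 - (-4)*4 - 2/(-1)) - 8)² = ((-54/5 - 2*(-8) - 2*(-1)) - 8)² = ((-54/5 + 16 + 2) - 8)² = (36/5 - 8)² = (-⅘)² = 16/25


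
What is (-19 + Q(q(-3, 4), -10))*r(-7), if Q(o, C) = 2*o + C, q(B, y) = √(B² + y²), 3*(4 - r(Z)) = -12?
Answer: -152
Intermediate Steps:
r(Z) = 8 (r(Z) = 4 - ⅓*(-12) = 4 + 4 = 8)
Q(o, C) = C + 2*o
(-19 + Q(q(-3, 4), -10))*r(-7) = (-19 + (-10 + 2*√((-3)² + 4²)))*8 = (-19 + (-10 + 2*√(9 + 16)))*8 = (-19 + (-10 + 2*√25))*8 = (-19 + (-10 + 2*5))*8 = (-19 + (-10 + 10))*8 = (-19 + 0)*8 = -19*8 = -152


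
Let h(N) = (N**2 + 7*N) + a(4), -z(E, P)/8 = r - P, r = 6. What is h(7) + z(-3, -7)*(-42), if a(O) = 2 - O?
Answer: 4464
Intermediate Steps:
z(E, P) = -48 + 8*P (z(E, P) = -8*(6 - P) = -48 + 8*P)
h(N) = -2 + N**2 + 7*N (h(N) = (N**2 + 7*N) + (2 - 1*4) = (N**2 + 7*N) + (2 - 4) = (N**2 + 7*N) - 2 = -2 + N**2 + 7*N)
h(7) + z(-3, -7)*(-42) = (-2 + 7**2 + 7*7) + (-48 + 8*(-7))*(-42) = (-2 + 49 + 49) + (-48 - 56)*(-42) = 96 - 104*(-42) = 96 + 4368 = 4464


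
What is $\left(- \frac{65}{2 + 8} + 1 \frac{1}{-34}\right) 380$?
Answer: $- \frac{42180}{17} \approx -2481.2$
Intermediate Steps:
$\left(- \frac{65}{2 + 8} + 1 \frac{1}{-34}\right) 380 = \left(- \frac{65}{10} + 1 \left(- \frac{1}{34}\right)\right) 380 = \left(\left(-65\right) \frac{1}{10} - \frac{1}{34}\right) 380 = \left(- \frac{13}{2} - \frac{1}{34}\right) 380 = \left(- \frac{111}{17}\right) 380 = - \frac{42180}{17}$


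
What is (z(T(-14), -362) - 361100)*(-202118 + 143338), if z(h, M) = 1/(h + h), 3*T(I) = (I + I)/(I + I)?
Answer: 21225369830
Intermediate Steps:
T(I) = 1/3 (T(I) = ((I + I)/(I + I))/3 = ((2*I)/((2*I)))/3 = ((2*I)*(1/(2*I)))/3 = (1/3)*1 = 1/3)
z(h, M) = 1/(2*h)
(z(T(-14), -362) - 361100)*(-202118 + 143338) = (1/(2*(1/3)) - 361100)*(-202118 + 143338) = ((1/2)*3 - 361100)*(-58780) = (3/2 - 361100)*(-58780) = -722197/2*(-58780) = 21225369830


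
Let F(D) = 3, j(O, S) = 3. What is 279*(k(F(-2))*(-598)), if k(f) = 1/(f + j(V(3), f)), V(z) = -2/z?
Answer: -27807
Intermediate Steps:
k(f) = 1/(3 + f) (k(f) = 1/(f + 3) = 1/(3 + f))
279*(k(F(-2))*(-598)) = 279*(-598/(3 + 3)) = 279*(-598/6) = 279*((1/6)*(-598)) = 279*(-299/3) = -27807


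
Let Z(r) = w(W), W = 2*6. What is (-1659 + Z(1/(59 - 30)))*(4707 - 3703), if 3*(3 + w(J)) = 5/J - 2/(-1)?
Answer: -15010553/9 ≈ -1.6678e+6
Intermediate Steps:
W = 12
w(J) = -7/3 + 5/(3*J) (w(J) = -3 + (5/J - 2/(-1))/3 = -3 + (5/J - 2*(-1))/3 = -3 + (5/J + 2)/3 = -3 + (2 + 5/J)/3 = -3 + (⅔ + 5/(3*J)) = -7/3 + 5/(3*J))
Z(r) = -79/36 (Z(r) = (⅓)*(5 - 7*12)/12 = (⅓)*(1/12)*(5 - 84) = (⅓)*(1/12)*(-79) = -79/36)
(-1659 + Z(1/(59 - 30)))*(4707 - 3703) = (-1659 - 79/36)*(4707 - 3703) = -59803/36*1004 = -15010553/9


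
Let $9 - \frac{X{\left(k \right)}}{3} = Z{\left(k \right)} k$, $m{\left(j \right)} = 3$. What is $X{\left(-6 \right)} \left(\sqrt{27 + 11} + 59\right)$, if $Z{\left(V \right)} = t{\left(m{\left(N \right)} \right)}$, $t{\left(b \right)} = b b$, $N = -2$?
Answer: $11151 + 189 \sqrt{38} \approx 12316.0$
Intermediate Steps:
$t{\left(b \right)} = b^{2}$
$Z{\left(V \right)} = 9$ ($Z{\left(V \right)} = 3^{2} = 9$)
$X{\left(k \right)} = 27 - 27 k$ ($X{\left(k \right)} = 27 - 3 \cdot 9 k = 27 - 27 k$)
$X{\left(-6 \right)} \left(\sqrt{27 + 11} + 59\right) = \left(27 - -162\right) \left(\sqrt{27 + 11} + 59\right) = \left(27 + 162\right) \left(\sqrt{38} + 59\right) = 189 \left(59 + \sqrt{38}\right) = 11151 + 189 \sqrt{38}$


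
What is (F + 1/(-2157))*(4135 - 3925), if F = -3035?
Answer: -458254720/719 ≈ -6.3735e+5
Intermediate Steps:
(F + 1/(-2157))*(4135 - 3925) = (-3035 + 1/(-2157))*(4135 - 3925) = (-3035 - 1/2157)*210 = -6546496/2157*210 = -458254720/719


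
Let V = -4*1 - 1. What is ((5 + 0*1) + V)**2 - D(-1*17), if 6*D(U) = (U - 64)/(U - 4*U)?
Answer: 9/34 ≈ 0.26471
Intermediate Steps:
V = -5 (V = -4 - 1 = -5)
D(U) = -(-64 + U)/(18*U) (D(U) = ((U - 64)/(U - 4*U))/6 = ((-64 + U)/((-3*U)))/6 = ((-64 + U)*(-1/(3*U)))/6 = (-(-64 + U)/(3*U))/6 = -(-64 + U)/(18*U))
((5 + 0*1) + V)**2 - D(-1*17) = ((5 + 0*1) - 5)**2 - (64 - (-1)*17)/(18*((-1*17))) = ((5 + 0) - 5)**2 - (64 - 1*(-17))/(18*(-17)) = (5 - 5)**2 - (-1)*(64 + 17)/(18*17) = 0**2 - (-1)*81/(18*17) = 0 - 1*(-9/34) = 0 + 9/34 = 9/34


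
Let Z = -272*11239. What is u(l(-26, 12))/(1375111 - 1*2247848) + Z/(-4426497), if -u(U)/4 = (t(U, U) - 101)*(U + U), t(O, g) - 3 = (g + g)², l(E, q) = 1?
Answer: 2664635265152/3863167712289 ≈ 0.68975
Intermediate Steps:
t(O, g) = 3 + 4*g² (t(O, g) = 3 + (g + g)² = 3 + (2*g)² = 3 + 4*g²)
u(U) = -8*U*(-98 + 4*U²) (u(U) = -4*((3 + 4*U²) - 101)*(U + U) = -4*(-98 + 4*U²)*2*U = -8*U*(-98 + 4*U²))
Z = -3057008
u(l(-26, 12))/(1375111 - 1*2247848) + Z/(-4426497) = (-32*1³ + 784*1)/(1375111 - 1*2247848) - 3057008/(-4426497) = (-32*1 + 784)/(1375111 - 2247848) - 3057008*(-1/4426497) = (-32 + 784)/(-872737) + 3057008/4426497 = 752*(-1/872737) + 3057008/4426497 = -752/872737 + 3057008/4426497 = 2664635265152/3863167712289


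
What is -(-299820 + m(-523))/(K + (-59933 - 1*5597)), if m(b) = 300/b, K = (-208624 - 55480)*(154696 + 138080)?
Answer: -78403080/20220063408191 ≈ -3.8775e-6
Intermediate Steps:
K = -77323312704 (K = -264104*292776 = -77323312704)
-(-299820 + m(-523))/(K + (-59933 - 1*5597)) = -(-299820 + 300/(-523))/(-77323312704 + (-59933 - 1*5597)) = -(-299820 + 300*(-1/523))/(-77323312704 + (-59933 - 5597)) = -(-299820 - 300/523)/(-77323312704 - 65530) = -(-156806160)/(523*(-77323378234)) = -(-156806160)*(-1)/(523*77323378234) = -1*78403080/20220063408191 = -78403080/20220063408191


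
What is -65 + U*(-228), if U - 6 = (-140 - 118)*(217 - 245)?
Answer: -1648505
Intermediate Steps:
U = 7230 (U = 6 + (-140 - 118)*(217 - 245) = 6 - 258*(-28) = 6 + 7224 = 7230)
-65 + U*(-228) = -65 + 7230*(-228) = -65 - 1648440 = -1648505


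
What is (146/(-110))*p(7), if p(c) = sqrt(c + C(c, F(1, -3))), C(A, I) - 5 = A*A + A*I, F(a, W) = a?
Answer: -146*sqrt(17)/55 ≈ -10.945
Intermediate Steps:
C(A, I) = 5 + A**2 + A*I (C(A, I) = 5 + (A*A + A*I) = 5 + (A**2 + A*I) = 5 + A**2 + A*I)
p(c) = sqrt(5 + c**2 + 2*c) (p(c) = sqrt(c + (5 + c**2 + c*1)) = sqrt(c + (5 + c**2 + c)) = sqrt(c + (5 + c + c**2)) = sqrt(5 + c**2 + 2*c))
(146/(-110))*p(7) = (146/(-110))*sqrt(5 + 7**2 + 2*7) = (146*(-1/110))*sqrt(5 + 49 + 14) = -146*sqrt(17)/55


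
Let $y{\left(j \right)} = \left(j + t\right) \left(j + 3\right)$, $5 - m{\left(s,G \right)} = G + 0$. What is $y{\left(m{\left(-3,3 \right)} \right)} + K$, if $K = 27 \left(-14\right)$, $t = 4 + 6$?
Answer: $-318$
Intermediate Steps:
$t = 10$
$m{\left(s,G \right)} = 5 - G$ ($m{\left(s,G \right)} = 5 - \left(G + 0\right) = 5 - G$)
$K = -378$
$y{\left(j \right)} = \left(3 + j\right) \left(10 + j\right)$ ($y{\left(j \right)} = \left(j + 10\right) \left(j + 3\right) = \left(10 + j\right) \left(3 + j\right) = \left(3 + j\right) \left(10 + j\right)$)
$y{\left(m{\left(-3,3 \right)} \right)} + K = \left(30 + \left(5 - 3\right)^{2} + 13 \left(5 - 3\right)\right) - 378 = \left(30 + 2^{2} + 13 \cdot 2\right) - 378 = \left(30 + 4 + 26\right) - 378 = 60 - 378 = -318$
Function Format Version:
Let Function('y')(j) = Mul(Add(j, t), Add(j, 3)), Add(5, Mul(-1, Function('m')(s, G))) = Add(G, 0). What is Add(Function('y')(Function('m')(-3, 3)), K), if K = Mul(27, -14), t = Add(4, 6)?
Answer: -318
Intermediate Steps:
t = 10
Function('m')(s, G) = Add(5, Mul(-1, G)) (Function('m')(s, G) = Add(5, Mul(-1, Add(G, 0))) = Add(5, Mul(-1, G)))
K = -378
Function('y')(j) = Mul(Add(3, j), Add(10, j)) (Function('y')(j) = Mul(Add(j, 10), Add(j, 3)) = Mul(Add(10, j), Add(3, j)) = Mul(Add(3, j), Add(10, j)))
Add(Function('y')(Function('m')(-3, 3)), K) = Add(Add(30, Pow(Add(5, Mul(-1, 3)), 2), Mul(13, Add(5, Mul(-1, 3)))), -378) = Add(Add(30, Pow(Add(5, -3), 2), Mul(13, Add(5, -3))), -378) = Add(Add(30, Pow(2, 2), Mul(13, 2)), -378) = Add(Add(30, 4, 26), -378) = Add(60, -378) = -318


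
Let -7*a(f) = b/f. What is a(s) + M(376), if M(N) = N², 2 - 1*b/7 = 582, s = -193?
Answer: 27284988/193 ≈ 1.4137e+5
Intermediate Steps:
b = -4060 (b = 14 - 7*582 = 14 - 4074 = -4060)
a(f) = 580/f (a(f) = -(-580)/f = 580/f)
a(s) + M(376) = 580/(-193) + 376² = 580*(-1/193) + 141376 = -580/193 + 141376 = 27284988/193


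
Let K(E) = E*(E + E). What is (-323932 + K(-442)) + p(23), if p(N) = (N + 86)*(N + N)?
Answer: 71810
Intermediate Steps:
K(E) = 2*E² (K(E) = E*(2*E) = 2*E²)
p(N) = 2*N*(86 + N) (p(N) = (86 + N)*(2*N) = 2*N*(86 + N))
(-323932 + K(-442)) + p(23) = (-323932 + 2*(-442)²) + 2*23*(86 + 23) = (-323932 + 2*195364) + 2*23*109 = (-323932 + 390728) + 5014 = 66796 + 5014 = 71810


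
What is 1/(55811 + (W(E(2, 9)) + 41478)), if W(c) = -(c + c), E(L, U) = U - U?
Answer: 1/97289 ≈ 1.0279e-5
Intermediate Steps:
E(L, U) = 0
W(c) = -2*c
1/(55811 + (W(E(2, 9)) + 41478)) = 1/(55811 + (-2*0 + 41478)) = 1/(55811 + (0 + 41478)) = 1/(55811 + 41478) = 1/97289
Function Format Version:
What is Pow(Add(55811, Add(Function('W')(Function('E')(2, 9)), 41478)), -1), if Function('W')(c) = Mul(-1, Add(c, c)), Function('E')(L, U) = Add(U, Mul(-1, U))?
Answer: Rational(1, 97289) ≈ 1.0279e-5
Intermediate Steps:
Function('E')(L, U) = 0
Function('W')(c) = Mul(-2, c) (Function('W')(c) = Mul(-1, Mul(2, c)) = Mul(-2, c))
Pow(Add(55811, Add(Function('W')(Function('E')(2, 9)), 41478)), -1) = Pow(Add(55811, Add(Mul(-2, 0), 41478)), -1) = Pow(Add(55811, Add(0, 41478)), -1) = Pow(Add(55811, 41478), -1) = Pow(97289, -1) = Rational(1, 97289)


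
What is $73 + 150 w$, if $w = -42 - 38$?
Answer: $-11927$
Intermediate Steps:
$w = -80$
$73 + 150 w = 73 + 150 \left(-80\right) = 73 - 12000 = -11927$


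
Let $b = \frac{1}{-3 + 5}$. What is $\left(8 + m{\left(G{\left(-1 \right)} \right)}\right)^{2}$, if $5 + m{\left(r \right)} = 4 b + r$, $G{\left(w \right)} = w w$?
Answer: $36$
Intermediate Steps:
$G{\left(w \right)} = w^{2}$
$b = \frac{1}{2} \approx 0.5$
$m{\left(r \right)} = -3 + r$ ($m{\left(r \right)} = -5 + \left(4 \cdot \frac{1}{2} + r\right) = -5 + \left(2 + r\right) = -3 + r$)
$\left(8 + m{\left(G{\left(-1 \right)} \right)}\right)^{2} = \left(8 - \left(3 - \left(-1\right)^{2}\right)\right)^{2} = \left(8 + \left(-3 + 1\right)\right)^{2} = \left(8 - 2\right)^{2} = 6^{2} = 36$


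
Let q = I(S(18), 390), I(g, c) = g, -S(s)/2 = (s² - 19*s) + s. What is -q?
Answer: 0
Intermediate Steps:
S(s) = -2*s² + 36*s (S(s) = -2*((s² - 19*s) + s) = -2*(s² - 18*s) = -2*s² + 36*s)
q = 0 (q = 2*18*(18 - 1*18) = 2*18*(18 - 18) = 2*18*0 = 0)
-q = -1*0 = 0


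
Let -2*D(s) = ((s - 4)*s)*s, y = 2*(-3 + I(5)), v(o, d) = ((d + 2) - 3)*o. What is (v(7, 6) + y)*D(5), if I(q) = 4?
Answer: -925/2 ≈ -462.50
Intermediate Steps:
v(o, d) = o*(-1 + d) (v(o, d) = ((2 + d) - 3)*o = (-1 + d)*o = o*(-1 + d))
y = 2 (y = 2*(-3 + 4) = 2*1 = 2)
D(s) = -s²*(-4 + s)/2 (D(s) = -(s - 4)*s*s/2 = -(-4 + s)*s*s/2 = -s*(-4 + s)*s/2 = -s²*(-4 + s)/2)
(v(7, 6) + y)*D(5) = (7*(-1 + 6) + 2)*((½)*5²*(4 - 1*5)) = (7*5 + 2)*((½)*25*(4 - 5)) = (35 + 2)*((½)*25*(-1)) = 37*(-25/2) = -925/2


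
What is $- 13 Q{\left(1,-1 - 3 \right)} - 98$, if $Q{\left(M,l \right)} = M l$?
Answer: $-46$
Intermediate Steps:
$- 13 Q{\left(1,-1 - 3 \right)} - 98 = - 13 \cdot 1 \left(-1 - 3\right) - 98 = - 13 \cdot 1 \left(-4\right) - 98 = \left(-13\right) \left(-4\right) - 98 = 52 - 98 = -46$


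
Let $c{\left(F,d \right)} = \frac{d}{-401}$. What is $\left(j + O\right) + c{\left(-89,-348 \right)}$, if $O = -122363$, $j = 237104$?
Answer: $\frac{46011489}{401} \approx 1.1474 \cdot 10^{5}$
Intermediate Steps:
$c{\left(F,d \right)} = - \frac{d}{401}$ ($c{\left(F,d \right)} = d \left(- \frac{1}{401}\right) = - \frac{d}{401}$)
$\left(j + O\right) + c{\left(-89,-348 \right)} = \left(237104 - 122363\right) - - \frac{348}{401} = 114741 + \frac{348}{401} = \frac{46011489}{401}$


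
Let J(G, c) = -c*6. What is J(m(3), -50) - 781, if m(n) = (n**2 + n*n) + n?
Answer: -481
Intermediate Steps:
m(n) = n + 2*n**2 (m(n) = (n**2 + n**2) + n = 2*n**2 + n = n + 2*n**2)
J(G, c) = -6*c
J(m(3), -50) - 781 = -6*(-50) - 781 = 300 - 781 = -481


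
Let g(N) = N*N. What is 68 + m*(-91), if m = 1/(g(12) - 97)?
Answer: 3105/47 ≈ 66.064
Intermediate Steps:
g(N) = N²
m = 1/47 (m = 1/(12² - 97) = 1/(144 - 97) = 1/47 ≈ 0.021277)
68 + m*(-91) = 68 + (1/47)*(-91) = 68 - 91/47 = 3105/47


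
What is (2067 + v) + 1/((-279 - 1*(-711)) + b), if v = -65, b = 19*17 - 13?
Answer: 1485485/742 ≈ 2002.0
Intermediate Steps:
b = 310 (b = 323 - 13 = 310)
(2067 + v) + 1/((-279 - 1*(-711)) + b) = (2067 - 65) + 1/((-279 - 1*(-711)) + 310) = 2002 + 1/((-279 + 711) + 310) = 2002 + 1/(432 + 310) = 2002 + 1/742 = 1485485/742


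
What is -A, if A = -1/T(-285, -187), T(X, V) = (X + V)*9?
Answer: -1/4248 ≈ -0.00023540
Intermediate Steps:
T(X, V) = 9*V + 9*X (T(X, V) = (V + X)*9 = 9*V + 9*X)
A = 1/4248 (A = -1/(9*(-187) + 9*(-285)) = -1/(-1683 - 2565) = -1/(-4248) = -1*(-1/4248) = 1/4248 ≈ 0.00023540)
-A = -1*1/4248 = -1/4248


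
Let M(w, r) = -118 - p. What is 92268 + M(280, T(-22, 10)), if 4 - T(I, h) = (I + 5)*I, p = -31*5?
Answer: 92305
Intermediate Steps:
p = -155
T(I, h) = 4 - I*(5 + I) (T(I, h) = 4 - (I + 5)*I = 4 - (5 + I)*I = 4 - I*(5 + I))
M(w, r) = 37 (M(w, r) = -118 - 1*(-155) = -118 + 155 = 37)
92268 + M(280, T(-22, 10)) = 92268 + 37 = 92305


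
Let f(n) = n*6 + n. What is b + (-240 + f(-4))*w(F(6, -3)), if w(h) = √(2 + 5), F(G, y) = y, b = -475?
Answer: -475 - 268*√7 ≈ -1184.1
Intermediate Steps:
f(n) = 7*n (f(n) = 6*n + n = 7*n)
w(h) = √7
b + (-240 + f(-4))*w(F(6, -3)) = -475 + (-240 + 7*(-4))*√7 = -475 + (-240 - 28)*√7 = -475 - 268*√7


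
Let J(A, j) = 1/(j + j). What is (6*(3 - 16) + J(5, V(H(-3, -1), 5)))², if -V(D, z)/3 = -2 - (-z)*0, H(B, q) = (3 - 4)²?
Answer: 874225/144 ≈ 6071.0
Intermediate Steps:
H(B, q) = 1 (H(B, q) = (-1)² = 1)
V(D, z) = 6 (V(D, z) = -3*(-2 - (-z)*0) = -3*(-2 - 1*0) = -3*(-2 + 0) = -3*(-2) = 6)
J(A, j) = 1/(2*j)
(6*(3 - 16) + J(5, V(H(-3, -1), 5)))² = (6*(3 - 16) + (½)/6)² = (6*(-13) + (½)*(⅙))² = (-78 + 1/12)² = (-935/12)² = 874225/144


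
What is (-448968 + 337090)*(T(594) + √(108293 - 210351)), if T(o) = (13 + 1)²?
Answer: -21928088 - 111878*I*√102058 ≈ -2.1928e+7 - 3.5741e+7*I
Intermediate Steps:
T(o) = 196 (T(o) = 14² = 196)
(-448968 + 337090)*(T(594) + √(108293 - 210351)) = (-448968 + 337090)*(196 + √(108293 - 210351)) = -111878*(196 + √(-102058)) = -111878*(196 + I*√102058) = -21928088 - 111878*I*√102058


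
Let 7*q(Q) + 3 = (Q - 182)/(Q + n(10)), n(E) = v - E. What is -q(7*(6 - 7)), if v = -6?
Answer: -120/161 ≈ -0.74534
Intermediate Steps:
n(E) = -6 - E
q(Q) = -3/7 + (-182 + Q)/(7*(-16 + Q)) (q(Q) = -3/7 + ((Q - 182)/(Q + (-6 - 1*10)))/7 = -3/7 + ((-182 + Q)/(Q + (-6 - 10)))/7 = -3/7 + ((-182 + Q)/(Q - 16))/7 = -3/7 + ((-182 + Q)/(-16 + Q))/7 = -3/7 + (-182 + Q)/(7*(-16 + Q)))
-q(7*(6 - 7)) = -2*(-67 - 7*(6 - 7))/(7*(-16 + 7*(6 - 7))) = -2*(-67 - 7*(-1))/(7*(-16 + 7*(-1))) = -2*(-67 - 1*(-7))/(7*(-16 - 7)) = -2*(-67 + 7)/(7*(-23)) = -2*(-1)*(-60)/(7*23) = -1*120/161 = -120/161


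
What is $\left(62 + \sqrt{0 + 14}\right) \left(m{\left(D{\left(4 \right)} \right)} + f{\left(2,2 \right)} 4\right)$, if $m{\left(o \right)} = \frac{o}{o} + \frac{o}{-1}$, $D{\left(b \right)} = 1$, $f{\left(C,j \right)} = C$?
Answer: $496 + 8 \sqrt{14} \approx 525.93$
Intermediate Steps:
$m{\left(o \right)} = 1 - o$ ($m{\left(o \right)} = 1 + o \left(-1\right) = 1 - o$)
$\left(62 + \sqrt{0 + 14}\right) \left(m{\left(D{\left(4 \right)} \right)} + f{\left(2,2 \right)} 4\right) = \left(62 + \sqrt{0 + 14}\right) \left(\left(1 - 1\right) + 2 \cdot 4\right) = \left(62 + \sqrt{14}\right) \left(\left(1 - 1\right) + 8\right) = \left(62 + \sqrt{14}\right) \left(0 + 8\right) = \left(62 + \sqrt{14}\right) 8 = 496 + 8 \sqrt{14}$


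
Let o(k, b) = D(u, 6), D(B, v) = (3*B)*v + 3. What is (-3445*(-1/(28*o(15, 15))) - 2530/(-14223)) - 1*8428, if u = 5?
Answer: -9457262237/1122324 ≈ -8426.5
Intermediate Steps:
D(B, v) = 3 + 3*B*v (D(B, v) = 3*B*v + 3 = 3 + 3*B*v)
o(k, b) = 93 (o(k, b) = 3 + 3*5*6 = 3 + 90 = 93)
(-3445*(-1/(28*o(15, 15))) - 2530/(-14223)) - 1*8428 = (-3445/(93*(-28)) - 2530/(-14223)) - 1*8428 = (-3445/(-2604) - 2530*(-1/14223)) - 8428 = (-3445*(-1/2604) + 230/1293) - 8428 = (3445/2604 + 230/1293) - 8428 = 1684435/1122324 - 8428 = -9457262237/1122324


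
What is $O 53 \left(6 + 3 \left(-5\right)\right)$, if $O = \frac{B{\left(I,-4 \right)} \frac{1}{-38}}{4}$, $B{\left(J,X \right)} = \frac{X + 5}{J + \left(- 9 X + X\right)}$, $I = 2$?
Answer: $\frac{477}{5168} \approx 0.092299$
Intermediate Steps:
$B{\left(J,X \right)} = \frac{5 + X}{J - 8 X}$
$O = - \frac{1}{5168}$ ($O = \frac{\frac{5 - 4}{2 - -32} \frac{1}{-38}}{4} = \frac{1}{2 + 32} \cdot 1 \left(- \frac{1}{38}\right) \frac{1}{4} = \frac{1}{34} \cdot 1 \left(- \frac{1}{38}\right) \frac{1}{4} = \frac{1}{34} \left(- \frac{1}{38}\right) \frac{1}{4} = \left(- \frac{1}{1292}\right) \frac{1}{4} = - \frac{1}{5168} \approx -0.0001935$)
$O 53 \left(6 + 3 \left(-5\right)\right) = \left(- \frac{1}{5168}\right) 53 \left(6 + 3 \left(-5\right)\right) = - \frac{53 \left(6 - 15\right)}{5168} = \left(- \frac{53}{5168}\right) \left(-9\right) = \frac{477}{5168}$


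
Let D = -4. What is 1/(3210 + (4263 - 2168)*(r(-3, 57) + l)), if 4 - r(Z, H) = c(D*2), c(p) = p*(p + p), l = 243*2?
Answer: 1/761600 ≈ 1.3130e-6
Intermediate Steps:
l = 486
c(p) = 2*p² (c(p) = p*(2*p) = 2*p²)
r(Z, H) = -124 (r(Z, H) = 4 - 2*(-4*2)² = 4 - 2*(-8)² = 4 - 2*64 = 4 - 1*128 = 4 - 128 = -124)
1/(3210 + (4263 - 2168)*(r(-3, 57) + l)) = 1/(3210 + (4263 - 2168)*(-124 + 486)) = 1/(3210 + 2095*362) = 1/(3210 + 758390) = 1/761600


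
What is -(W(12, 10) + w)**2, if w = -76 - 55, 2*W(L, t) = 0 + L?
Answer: -15625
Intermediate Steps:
W(L, t) = L/2 (W(L, t) = (0 + L)/2 = L/2)
w = -131
-(W(12, 10) + w)**2 = -((1/2)*12 - 131)**2 = -(6 - 131)**2 = -1*(-125)**2 = -1*15625 = -15625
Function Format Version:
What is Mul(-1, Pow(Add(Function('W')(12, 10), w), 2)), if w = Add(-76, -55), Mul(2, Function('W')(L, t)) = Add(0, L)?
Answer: -15625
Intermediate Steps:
Function('W')(L, t) = Mul(Rational(1, 2), L) (Function('W')(L, t) = Mul(Rational(1, 2), Add(0, L)) = Mul(Rational(1, 2), L))
w = -131
Mul(-1, Pow(Add(Function('W')(12, 10), w), 2)) = Mul(-1, Pow(Add(Mul(Rational(1, 2), 12), -131), 2)) = Mul(-1, Pow(Add(6, -131), 2)) = Mul(-1, Pow(-125, 2)) = Mul(-1, 15625) = -15625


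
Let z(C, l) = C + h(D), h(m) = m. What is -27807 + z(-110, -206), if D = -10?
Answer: -27927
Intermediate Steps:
z(C, l) = -10 + C (z(C, l) = C - 10 = -10 + C)
-27807 + z(-110, -206) = -27807 + (-10 - 110) = -27807 - 120 = -27927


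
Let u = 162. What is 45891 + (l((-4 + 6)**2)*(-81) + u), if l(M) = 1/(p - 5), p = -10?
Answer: 230292/5 ≈ 46058.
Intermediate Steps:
l(M) = -1/15 (l(M) = 1/(-10 - 5) = 1/(-15) = -1/15)
45891 + (l((-4 + 6)**2)*(-81) + u) = 45891 + (-1/15*(-81) + 162) = 45891 + (27/5 + 162) = 45891 + 837/5 = 230292/5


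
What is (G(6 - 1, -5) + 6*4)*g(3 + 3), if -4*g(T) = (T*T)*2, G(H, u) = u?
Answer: -342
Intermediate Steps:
g(T) = -T²/2 (g(T) = -T*T*2/4 = -T²*2/4 = -T²/2)
(G(6 - 1, -5) + 6*4)*g(3 + 3) = (-5 + 6*4)*(-(3 + 3)²/2) = (-5 + 24)*(-½*6²) = 19*(-½*36) = 19*(-18) = -342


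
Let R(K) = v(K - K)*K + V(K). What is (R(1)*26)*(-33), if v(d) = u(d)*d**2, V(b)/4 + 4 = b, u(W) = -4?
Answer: 10296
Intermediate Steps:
V(b) = -16 + 4*b
v(d) = -4*d**2
R(K) = -16 + 4*K (R(K) = (-4*(K - K)**2)*K + (-16 + 4*K) = (-4*0**2)*K + (-16 + 4*K) = (-4*0)*K + (-16 + 4*K) = 0*K + (-16 + 4*K) = 0 + (-16 + 4*K) = -16 + 4*K)
(R(1)*26)*(-33) = ((-16 + 4*1)*26)*(-33) = ((-16 + 4)*26)*(-33) = -12*26*(-33) = -312*(-33) = 10296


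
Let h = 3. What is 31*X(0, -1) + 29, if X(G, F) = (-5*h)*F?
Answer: 494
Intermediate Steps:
X(G, F) = -15*F (X(G, F) = (-5*3)*F = -15*F)
31*X(0, -1) + 29 = 31*(-15*(-1)) + 29 = 31*15 + 29 = 465 + 29 = 494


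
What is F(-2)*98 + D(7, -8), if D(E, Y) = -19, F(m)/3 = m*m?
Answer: 1157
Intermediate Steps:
F(m) = 3*m**2 (F(m) = 3*(m*m) = 3*m**2)
F(-2)*98 + D(7, -8) = (3*(-2)**2)*98 - 19 = (3*4)*98 - 19 = 12*98 - 19 = 1176 - 19 = 1157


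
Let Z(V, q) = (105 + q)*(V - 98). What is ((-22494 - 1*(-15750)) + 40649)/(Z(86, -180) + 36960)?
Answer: 6781/7572 ≈ 0.89554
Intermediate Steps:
Z(V, q) = (-98 + V)*(105 + q) (Z(V, q) = (105 + q)*(-98 + V) = (-98 + V)*(105 + q))
((-22494 - 1*(-15750)) + 40649)/(Z(86, -180) + 36960) = ((-22494 - 1*(-15750)) + 40649)/((-10290 - 98*(-180) + 105*86 + 86*(-180)) + 36960) = ((-22494 + 15750) + 40649)/((-10290 + 17640 + 9030 - 15480) + 36960) = (-6744 + 40649)/(900 + 36960) = 33905/37860 = 33905*(1/37860) = 6781/7572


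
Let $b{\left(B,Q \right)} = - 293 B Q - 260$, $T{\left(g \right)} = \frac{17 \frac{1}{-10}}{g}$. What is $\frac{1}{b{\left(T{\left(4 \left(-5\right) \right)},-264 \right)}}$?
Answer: $\frac{25}{157873} \approx 0.00015836$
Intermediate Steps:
$T{\left(g \right)} = - \frac{17}{10 g}$ ($T{\left(g \right)} = \frac{17 \left(- \frac{1}{10}\right)}{g} = - \frac{17}{10 g}$)
$b{\left(B,Q \right)} = -260 - 293 B Q$ ($b{\left(B,Q \right)} = - 293 B Q - 260 = -260 - 293 B Q$)
$\frac{1}{b{\left(T{\left(4 \left(-5\right) \right)},-264 \right)}} = \frac{1}{-260 - 293 \left(- \frac{17}{10 \cdot 4 \left(-5\right)}\right) \left(-264\right)} = \frac{1}{-260 - 293 \left(- \frac{17}{10 \left(-20\right)}\right) \left(-264\right)} = \frac{1}{-260 - 293 \left(\left(- \frac{17}{10}\right) \left(- \frac{1}{20}\right)\right) \left(-264\right)} = \frac{1}{-260 - \frac{4981}{200} \left(-264\right)} = \frac{1}{-260 + \frac{164373}{25}} = \frac{1}{\frac{157873}{25}} = \frac{25}{157873}$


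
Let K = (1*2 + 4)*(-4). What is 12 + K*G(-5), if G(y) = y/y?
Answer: -12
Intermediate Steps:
G(y) = 1
K = -24 (K = (2 + 4)*(-4) = 6*(-4) = -24)
12 + K*G(-5) = 12 - 24*1 = 12 - 24 = -12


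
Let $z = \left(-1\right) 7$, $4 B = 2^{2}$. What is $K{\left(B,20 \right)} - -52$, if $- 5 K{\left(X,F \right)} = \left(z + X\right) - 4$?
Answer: $54$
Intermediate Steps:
$B = 1$ ($B = \frac{2^{2}}{4} = \frac{1}{4} \cdot 4 = 1$)
$z = -7$
$K{\left(X,F \right)} = \frac{11}{5} - \frac{X}{5}$ ($K{\left(X,F \right)} = - \frac{\left(-7 + X\right) - 4}{5} = - \frac{-11 + X}{5} = \frac{11}{5} - \frac{X}{5}$)
$K{\left(B,20 \right)} - -52 = \left(\frac{11}{5} - \frac{1}{5}\right) - -52 = \left(\frac{11}{5} - \frac{1}{5}\right) + 52 = 2 + 52 = 54$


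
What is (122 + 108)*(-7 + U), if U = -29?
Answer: -8280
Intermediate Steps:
(122 + 108)*(-7 + U) = (122 + 108)*(-7 - 29) = 230*(-36) = -8280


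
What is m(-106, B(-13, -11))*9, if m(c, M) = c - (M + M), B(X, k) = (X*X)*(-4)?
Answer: 11214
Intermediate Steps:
B(X, k) = -4*X**2 (B(X, k) = X**2*(-4) = -4*X**2)
m(c, M) = c - 2*M
m(-106, B(-13, -11))*9 = (-106 - (-8)*(-13)**2)*9 = (-106 - (-8)*169)*9 = (-106 - 2*(-676))*9 = (-106 + 1352)*9 = 1246*9 = 11214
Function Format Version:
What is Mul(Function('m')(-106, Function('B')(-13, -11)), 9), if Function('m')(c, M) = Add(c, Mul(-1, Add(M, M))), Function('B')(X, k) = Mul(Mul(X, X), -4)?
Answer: 11214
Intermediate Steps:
Function('B')(X, k) = Mul(-4, Pow(X, 2)) (Function('B')(X, k) = Mul(Pow(X, 2), -4) = Mul(-4, Pow(X, 2)))
Function('m')(c, M) = Add(c, Mul(-2, M)) (Function('m')(c, M) = Add(c, Mul(-1, Mul(2, M))) = Add(c, Mul(-2, M)))
Mul(Function('m')(-106, Function('B')(-13, -11)), 9) = Mul(Add(-106, Mul(-2, Mul(-4, Pow(-13, 2)))), 9) = Mul(Add(-106, Mul(-2, Mul(-4, 169))), 9) = Mul(Add(-106, Mul(-2, -676)), 9) = Mul(Add(-106, 1352), 9) = Mul(1246, 9) = 11214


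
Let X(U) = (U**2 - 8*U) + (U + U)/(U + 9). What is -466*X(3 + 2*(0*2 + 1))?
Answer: 46600/7 ≈ 6657.1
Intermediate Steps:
X(U) = U**2 - 8*U + 2*U/(9 + U) (X(U) = (U**2 - 8*U) + (2*U)/(9 + U) = (U**2 - 8*U) + 2*U/(9 + U) = U**2 - 8*U + 2*U/(9 + U))
-466*X(3 + 2*(0*2 + 1)) = -466*(3 + 2*(0*2 + 1))*(-70 + (3 + 2*(0*2 + 1)) + (3 + 2*(0*2 + 1))**2)/(9 + (3 + 2*(0*2 + 1))) = -466*(3 + 2*(0 + 1))*(-70 + (3 + 2*(0 + 1)) + (3 + 2*(0 + 1))**2)/(9 + (3 + 2*(0 + 1))) = -466*(3 + 2*1)*(-70 + (3 + 2*1) + (3 + 2*1)**2)/(9 + (3 + 2*1)) = -466*(3 + 2)*(-70 + (3 + 2) + (3 + 2)**2)/(9 + (3 + 2)) = -2330*(-70 + 5 + 5**2)/(9 + 5) = -2330*(-70 + 5 + 25)/14 = -2330*(-40)/14 = -466*(-100/7) = 46600/7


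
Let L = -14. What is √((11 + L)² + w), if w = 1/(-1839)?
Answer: 5*√1217418/1839 ≈ 2.9999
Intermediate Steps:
w = -1/1839 ≈ -0.00054377
√((11 + L)² + w) = √((11 - 14)² - 1/1839) = √((-3)² - 1/1839) = √(9 - 1/1839) = √(16550/1839) = 5*√1217418/1839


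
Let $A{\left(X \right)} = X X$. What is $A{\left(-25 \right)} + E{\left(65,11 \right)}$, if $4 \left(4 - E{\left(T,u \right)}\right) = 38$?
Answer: $\frac{1239}{2} \approx 619.5$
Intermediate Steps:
$A{\left(X \right)} = X^{2}$
$E{\left(T,u \right)} = - \frac{11}{2}$ ($E{\left(T,u \right)} = 4 - \frac{19}{2} = - \frac{11}{2}$)
$A{\left(-25 \right)} + E{\left(65,11 \right)} = \left(-25\right)^{2} - \frac{11}{2} = 625 - \frac{11}{2} = \frac{1239}{2}$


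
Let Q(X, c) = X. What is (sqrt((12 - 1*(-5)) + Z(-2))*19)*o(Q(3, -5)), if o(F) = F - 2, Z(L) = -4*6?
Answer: 19*I*sqrt(7) ≈ 50.269*I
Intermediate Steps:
Z(L) = -24
o(F) = -2 + F
(sqrt((12 - 1*(-5)) + Z(-2))*19)*o(Q(3, -5)) = (sqrt((12 - 1*(-5)) - 24)*19)*(-2 + 3) = (sqrt((12 + 5) - 24)*19)*1 = (sqrt(17 - 24)*19)*1 = (sqrt(-7)*19)*1 = ((I*sqrt(7))*19)*1 = (19*I*sqrt(7))*1 = 19*I*sqrt(7)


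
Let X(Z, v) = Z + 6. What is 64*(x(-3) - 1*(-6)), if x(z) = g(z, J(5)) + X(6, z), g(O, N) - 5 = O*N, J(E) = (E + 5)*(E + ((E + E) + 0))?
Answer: -27328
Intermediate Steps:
X(Z, v) = 6 + Z
J(E) = 3*E*(5 + E) (J(E) = (5 + E)*(E + (2*E + 0)) = (5 + E)*(E + 2*E) = (5 + E)*(3*E) = 3*E*(5 + E))
g(O, N) = 5 + N*O (g(O, N) = 5 + O*N = 5 + N*O)
x(z) = 17 + 150*z (x(z) = (5 + (3*5*(5 + 5))*z) + (6 + 6) = (5 + (3*5*10)*z) + 12 = (5 + 150*z) + 12 = 17 + 150*z)
64*(x(-3) - 1*(-6)) = 64*((17 + 150*(-3)) - 1*(-6)) = 64*((17 - 450) + 6) = 64*(-433 + 6) = 64*(-427) = -27328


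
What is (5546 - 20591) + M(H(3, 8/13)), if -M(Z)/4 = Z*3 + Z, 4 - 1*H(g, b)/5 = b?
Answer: -199105/13 ≈ -15316.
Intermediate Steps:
H(g, b) = 20 - 5*b
M(Z) = -16*Z (M(Z) = -4*(Z*3 + Z) = -4*(3*Z + Z) = -16*Z)
(5546 - 20591) + M(H(3, 8/13)) = (5546 - 20591) - 16*(20 - 40/13) = -15045 - 16*(20 - 40/13) = -15045 - 16*220/13 = -15045 - 3520/13 = -199105/13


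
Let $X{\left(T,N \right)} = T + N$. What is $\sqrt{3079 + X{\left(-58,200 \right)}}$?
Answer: $\sqrt{3221} \approx 56.754$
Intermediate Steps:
$X{\left(T,N \right)} = N + T$
$\sqrt{3079 + X{\left(-58,200 \right)}} = \sqrt{3079 + \left(200 - 58\right)} = \sqrt{3079 + 142} = \sqrt{3221}$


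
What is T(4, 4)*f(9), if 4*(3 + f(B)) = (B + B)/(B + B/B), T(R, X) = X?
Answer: -51/5 ≈ -10.200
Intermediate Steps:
f(B) = -3 + B/(2*(1 + B)) (f(B) = -3 + ((B + B)/(B + B/B))/4 = -3 + ((2*B)/(B + 1))/4 = -3 + ((2*B)/(1 + B))/4 = -3 + (2*B/(1 + B))/4 = -3 + B/(2*(1 + B)))
T(4, 4)*f(9) = 4*((-6 - 5*9)/(2*(1 + 9))) = 4*((½)*(-6 - 45)/10) = 4*((½)*(⅒)*(-51)) = 4*(-51/20) = -51/5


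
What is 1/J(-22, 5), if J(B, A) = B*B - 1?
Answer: 1/483 ≈ 0.0020704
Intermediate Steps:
J(B, A) = -1 + B**2 (J(B, A) = B**2 - 1 = -1 + B**2)
1/J(-22, 5) = 1/(-1 + (-22)**2) = 1/(-1 + 484) = 1/483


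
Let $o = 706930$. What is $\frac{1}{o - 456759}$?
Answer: $\frac{1}{250171} \approx 3.9973 \cdot 10^{-6}$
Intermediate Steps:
$\frac{1}{o - 456759} = \frac{1}{706930 - 456759} = \frac{1}{250171}$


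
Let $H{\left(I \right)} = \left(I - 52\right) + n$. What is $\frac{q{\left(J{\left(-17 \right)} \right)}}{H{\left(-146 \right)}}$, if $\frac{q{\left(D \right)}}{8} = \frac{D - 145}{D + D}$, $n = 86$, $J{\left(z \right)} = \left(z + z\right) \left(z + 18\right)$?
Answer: $- \frac{179}{952} \approx -0.18803$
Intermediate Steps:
$J{\left(z \right)} = 2 z \left(18 + z\right)$
$q{\left(D \right)} = \frac{4 \left(-145 + D\right)}{D}$ ($q{\left(D \right)} = 8 \frac{D - 145}{D + D} = 8 \frac{-145 + D}{2 D} = \frac{4 \left(-145 + D\right)}{D}$)
$H{\left(I \right)} = 34 + I$ ($H{\left(I \right)} = \left(I - 52\right) + 86 = \left(-52 + I\right) + 86 = 34 + I$)
$\frac{q{\left(J{\left(-17 \right)} \right)}}{H{\left(-146 \right)}} = \frac{4 - \frac{580}{2 \left(-17\right) \left(18 - 17\right)}}{34 - 146} = \frac{4 - \frac{580}{2 \left(-17\right) 1}}{-112} = \left(4 - \frac{580}{-34}\right) \left(- \frac{1}{112}\right) = \left(4 - - \frac{290}{17}\right) \left(- \frac{1}{112}\right) = \left(4 + \frac{290}{17}\right) \left(- \frac{1}{112}\right) = \frac{358}{17} \left(- \frac{1}{112}\right) = - \frac{179}{952}$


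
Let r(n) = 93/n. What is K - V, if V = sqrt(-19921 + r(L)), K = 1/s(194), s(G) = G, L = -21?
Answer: 1/194 - I*sqrt(976346)/7 ≈ 0.0051546 - 141.16*I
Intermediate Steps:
K = 1/194 ≈ 0.0051546
V = I*sqrt(976346)/7 (V = sqrt(-19921 + 93/(-21)) = sqrt(-19921 + 93*(-1/21)) = sqrt(-19921 - 31/7) = sqrt(-139478/7) = I*sqrt(976346)/7 ≈ 141.16*I)
K - V = 1/194 - I*sqrt(976346)/7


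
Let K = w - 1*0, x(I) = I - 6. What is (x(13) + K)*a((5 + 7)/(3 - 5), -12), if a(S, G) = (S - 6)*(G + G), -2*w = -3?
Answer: 2448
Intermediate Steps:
w = 3/2 (w = -½*(-3) = 3/2 ≈ 1.5000)
x(I) = -6 + I
a(S, G) = 2*G*(-6 + S) (a(S, G) = (-6 + S)*(2*G) = 2*G*(-6 + S))
K = 3/2 (K = 3/2 - 1*0 = 3/2 + 0 = 3/2 ≈ 1.5000)
(x(13) + K)*a((5 + 7)/(3 - 5), -12) = ((-6 + 13) + 3/2)*(2*(-12)*(-6 + (5 + 7)/(3 - 5))) = (7 + 3/2)*(2*(-12)*(-6 + 12/(-2))) = 17*(2*(-12)*(-6 + 12*(-½)))/2 = 17*(2*(-12)*(-6 - 6))/2 = 17*(2*(-12)*(-12))/2 = (17/2)*288 = 2448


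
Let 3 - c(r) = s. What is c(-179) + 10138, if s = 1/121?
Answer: 1227060/121 ≈ 10141.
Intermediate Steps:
s = 1/121 ≈ 0.0082645
c(r) = 362/121 (c(r) = 3 - 1*1/121 = 3 - 1/121 = 362/121)
c(-179) + 10138 = 362/121 + 10138 = 1227060/121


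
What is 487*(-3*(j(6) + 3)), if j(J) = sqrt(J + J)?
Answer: -4383 - 2922*sqrt(3) ≈ -9444.0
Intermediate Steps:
j(J) = sqrt(2)*sqrt(J) (j(J) = sqrt(2*J) = sqrt(2)*sqrt(J))
487*(-3*(j(6) + 3)) = 487*(-3*(sqrt(2)*sqrt(6) + 3)) = 487*(-3*(2*sqrt(3) + 3)) = 487*(-3*(3 + 2*sqrt(3))) = 487*(-9 - 6*sqrt(3)) = -4383 - 2922*sqrt(3)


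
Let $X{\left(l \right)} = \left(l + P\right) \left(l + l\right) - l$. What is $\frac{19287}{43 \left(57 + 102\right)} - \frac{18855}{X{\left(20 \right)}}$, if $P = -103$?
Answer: $\frac{12888681}{1522372} \approx 8.4662$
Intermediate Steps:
$X{\left(l \right)} = - l + 2 l \left(-103 + l\right)$ ($X{\left(l \right)} = \left(l - 103\right) \left(l + l\right) - l = \left(-103 + l\right) 2 l - l = 2 l \left(-103 + l\right) - l = - l + 2 l \left(-103 + l\right)$)
$\frac{19287}{43 \left(57 + 102\right)} - \frac{18855}{X{\left(20 \right)}} = \frac{19287}{43 \left(57 + 102\right)} - \frac{18855}{20 \left(-207 + 2 \cdot 20\right)} = \frac{19287}{43 \cdot 159} - \frac{18855}{20 \left(-207 + 40\right)} = \frac{19287}{6837} - \frac{18855}{20 \left(-167\right)} = 19287 \cdot \frac{1}{6837} - \frac{18855}{-3340} = \frac{6429}{2279} - - \frac{3771}{668} = \frac{6429}{2279} + \frac{3771}{668} = \frac{12888681}{1522372}$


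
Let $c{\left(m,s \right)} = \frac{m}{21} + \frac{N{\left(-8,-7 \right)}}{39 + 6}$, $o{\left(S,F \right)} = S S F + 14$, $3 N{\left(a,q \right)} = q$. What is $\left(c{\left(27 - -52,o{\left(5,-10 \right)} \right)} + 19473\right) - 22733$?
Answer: $- \frac{3077194}{945} \approx -3256.3$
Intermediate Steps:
$N{\left(a,q \right)} = \frac{q}{3}$
$o{\left(S,F \right)} = 14 + F S^{2}$ ($o{\left(S,F \right)} = S^{2} F + 14 = F S^{2} + 14 = 14 + F S^{2}$)
$c{\left(m,s \right)} = - \frac{7}{135} + \frac{m}{21}$ ($c{\left(m,s \right)} = \frac{m}{21} + \frac{\frac{1}{3} \left(-7\right)}{39 + 6} = m \frac{1}{21} - \frac{7}{3 \cdot 45} = \frac{m}{21} - \frac{7}{135} = - \frac{7}{135} + \frac{m}{21}$)
$\left(c{\left(27 - -52,o{\left(5,-10 \right)} \right)} + 19473\right) - 22733 = \left(\left(- \frac{7}{135} + \frac{27 - -52}{21}\right) + 19473\right) - 22733 = \left(\left(- \frac{7}{135} + \frac{27 + 52}{21}\right) + 19473\right) - 22733 = \left(\left(- \frac{7}{135} + \frac{1}{21} \cdot 79\right) + 19473\right) - 22733 = \left(\left(- \frac{7}{135} + \frac{79}{21}\right) + 19473\right) - 22733 = \left(\frac{3506}{945} + 19473\right) - 22733 = \frac{18405491}{945} - 22733 = - \frac{3077194}{945}$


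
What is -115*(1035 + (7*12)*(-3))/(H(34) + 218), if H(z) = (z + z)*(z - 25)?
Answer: -18009/166 ≈ -108.49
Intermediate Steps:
H(z) = 2*z*(-25 + z) (H(z) = (2*z)*(-25 + z) = 2*z*(-25 + z))
-115*(1035 + (7*12)*(-3))/(H(34) + 218) = -115*(1035 + (7*12)*(-3))/(2*34*(-25 + 34) + 218) = -115*(1035 + 84*(-3))/(2*34*9 + 218) = -115*(1035 - 252)/(612 + 218) = -90045/830 = -115*783/830 = -18009/166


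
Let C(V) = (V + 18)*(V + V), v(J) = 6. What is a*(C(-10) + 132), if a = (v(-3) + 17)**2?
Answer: -14812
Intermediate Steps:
C(V) = 2*V*(18 + V) (C(V) = (18 + V)*(2*V) = 2*V*(18 + V))
a = 529 (a = (6 + 17)**2 = 23**2 = 529)
a*(C(-10) + 132) = 529*(2*(-10)*(18 - 10) + 132) = 529*(2*(-10)*8 + 132) = 529*(-160 + 132) = 529*(-28) = -14812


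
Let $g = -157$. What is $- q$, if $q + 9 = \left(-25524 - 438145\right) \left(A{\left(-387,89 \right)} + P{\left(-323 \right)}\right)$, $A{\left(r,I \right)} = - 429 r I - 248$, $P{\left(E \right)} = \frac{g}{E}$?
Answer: $\frac{2212898895528453}{323} \approx 6.8511 \cdot 10^{12}$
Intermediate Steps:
$P{\left(E \right)} = - \frac{157}{E}$
$A{\left(r,I \right)} = -248 - 429 I r$ ($A{\left(r,I \right)} = - 429 I r - 248 = -248 - 429 I r$)
$q = - \frac{2212898895528453}{323}$ ($q = -9 + \left(-25524 - 438145\right) \left(\left(-248 - 38181 \left(-387\right)\right) - \frac{157}{-323}\right) = -9 - 463669 \left(\left(-248 + 14776047\right) - - \frac{157}{323}\right) = -9 - 463669 \left(14775799 + \frac{157}{323}\right) = -9 - \frac{2212898895525546}{323} = - \frac{2212898895528453}{323} \approx -6.8511 \cdot 10^{12}$)
$- q = \left(-1\right) \left(- \frac{2212898895528453}{323}\right) = \frac{2212898895528453}{323}$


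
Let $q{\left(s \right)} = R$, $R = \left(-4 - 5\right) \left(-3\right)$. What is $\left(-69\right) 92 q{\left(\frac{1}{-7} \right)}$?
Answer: $-171396$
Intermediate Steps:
$R = 27$ ($R = \left(-9\right) \left(-3\right) = 27$)
$q{\left(s \right)} = 27$
$\left(-69\right) 92 q{\left(\frac{1}{-7} \right)} = \left(-69\right) 92 \cdot 27 = \left(-6348\right) 27 = -171396$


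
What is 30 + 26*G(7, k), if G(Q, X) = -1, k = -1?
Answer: 4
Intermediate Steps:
30 + 26*G(7, k) = 30 + 26*(-1) = 30 - 26 = 4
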